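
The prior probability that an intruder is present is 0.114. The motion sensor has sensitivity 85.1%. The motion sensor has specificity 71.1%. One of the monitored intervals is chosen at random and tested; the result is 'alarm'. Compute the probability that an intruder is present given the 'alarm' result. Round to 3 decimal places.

Write H for 'an intruder is present'. Prior odds H:¬H = 0.114/0.886 = 0.12867. For the 'alarm' outcome, the likelihood ratio is 0.851/0.289 = 2.9446.
Posterior odds = 0.12867 × 2.9446 = 0.37888, so P(H|E) = 0.37888/(1+0.37888) = 0.275.

P(H | E) ≈ 0.275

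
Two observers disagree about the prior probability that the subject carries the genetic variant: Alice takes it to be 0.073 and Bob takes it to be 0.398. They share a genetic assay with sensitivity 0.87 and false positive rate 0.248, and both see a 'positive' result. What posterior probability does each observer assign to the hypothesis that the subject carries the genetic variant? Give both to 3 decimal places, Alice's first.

Alice: 0.216; Bob: 0.699

P('+'|H) = 0.87, P('+'|¬H) = 0.248.
Alice: numerator 0.87·0.073 = 0.063510; evidence = 0.063510+0.248·0.927 = 0.29341; posterior = 0.216.
Bob: numerator 0.87·0.398 = 0.34626; evidence = 0.34626+0.248·0.602 = 0.49556; posterior = 0.699.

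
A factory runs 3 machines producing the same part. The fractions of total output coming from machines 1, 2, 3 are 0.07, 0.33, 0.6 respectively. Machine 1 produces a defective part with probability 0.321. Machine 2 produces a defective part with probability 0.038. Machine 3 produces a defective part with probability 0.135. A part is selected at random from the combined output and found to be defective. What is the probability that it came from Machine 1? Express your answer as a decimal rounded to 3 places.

Posterior probability ≈ 0.194

P(defective|M1) = 0.321; P(defective|M2) = 0.038; P(defective|M3) = 0.135.
Prior × likelihood for each source: 0.07·0.321=0.02247, 0.33·0.038=0.01254, 0.6·0.135=0.08100. Summing gives P(defective) = 0.11601.
P(Machine 1 | defective) = 0.02247 / 0.11601 = 0.194.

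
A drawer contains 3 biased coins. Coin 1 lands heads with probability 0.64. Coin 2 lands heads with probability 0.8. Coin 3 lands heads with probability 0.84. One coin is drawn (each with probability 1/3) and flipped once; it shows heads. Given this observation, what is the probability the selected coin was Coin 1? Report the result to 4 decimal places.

P(heads|C1) = 0.64; P(heads|C2) = 0.8; P(heads|C3) = 0.84.
Prior × likelihood for each source: 0.333333·0.64=0.2133, 0.333333·0.8=0.2667, 0.333333·0.84=0.2800. Summing gives P(heads) = 0.76000.
P(Coin 1 | heads) = 0.2133 / 0.76000 = 0.2807.

Posterior probability ≈ 0.2807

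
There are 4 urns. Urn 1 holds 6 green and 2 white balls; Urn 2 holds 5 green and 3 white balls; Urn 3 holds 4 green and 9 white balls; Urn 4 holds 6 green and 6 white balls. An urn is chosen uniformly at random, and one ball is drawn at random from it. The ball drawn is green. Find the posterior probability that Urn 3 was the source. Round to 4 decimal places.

Posterior probability ≈ 0.1410

P(green|Urn 1) = 0.75; P(green|Urn 2) = 0.625; P(green|Urn 3) = 0.3077; P(green|Urn 4) = 0.5.
Prior × likelihood for each source: 0.25·0.75=0.1875, 0.25·0.625=0.1562, 0.25·0.3077=0.07692, 0.25·0.5=0.1250. Summing gives P(green) = 0.54567.
P(Urn 3 | green) = 0.07692 / 0.54567 = 0.1410.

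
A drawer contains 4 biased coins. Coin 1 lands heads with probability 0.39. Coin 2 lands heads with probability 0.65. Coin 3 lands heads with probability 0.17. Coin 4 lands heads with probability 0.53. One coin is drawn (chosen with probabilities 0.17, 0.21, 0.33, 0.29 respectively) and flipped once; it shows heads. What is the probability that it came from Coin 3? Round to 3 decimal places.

P(heads|C1) = 0.39; P(heads|C2) = 0.65; P(heads|C3) = 0.17; P(heads|C4) = 0.53.
Prior × likelihood for each source: 0.17·0.39=0.06630, 0.21·0.65=0.1365, 0.33·0.17=0.05610, 0.29·0.53=0.1537. Summing gives P(heads) = 0.41260.
P(Coin 3 | heads) = 0.05610 / 0.41260 = 0.136.

Posterior probability ≈ 0.136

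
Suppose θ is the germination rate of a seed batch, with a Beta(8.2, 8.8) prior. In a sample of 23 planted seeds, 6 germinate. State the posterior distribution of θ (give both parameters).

Posterior: Beta(14.2, 25.8)

The binomial likelihood is conjugate to the Beta prior: with 6 successes and 17 failures, the posterior is Beta(8.2+6, 8.8+17) = Beta(14.2, 25.8).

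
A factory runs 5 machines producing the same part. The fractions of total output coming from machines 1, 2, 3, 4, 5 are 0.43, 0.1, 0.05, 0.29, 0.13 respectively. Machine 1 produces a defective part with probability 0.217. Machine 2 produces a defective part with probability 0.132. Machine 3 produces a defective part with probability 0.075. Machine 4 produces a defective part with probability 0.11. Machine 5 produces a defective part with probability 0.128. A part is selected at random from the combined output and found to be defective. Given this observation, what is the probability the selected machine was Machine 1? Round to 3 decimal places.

Tabulate prior·likelihood by source: [1] prior 0.43, lik 0.217, product 0.09331; [2] prior 0.1, lik 0.132, product 0.01320; [3] prior 0.05, lik 0.075, product 0.003750; [4] prior 0.29, lik 0.11, product 0.03190; [5] prior 0.13, lik 0.128, product 0.01664.
Normalizing constant = 0.15880; the posterior for Machine 1 is its product over the sum, 0.09331/0.15880 = 0.588.

Posterior probability ≈ 0.588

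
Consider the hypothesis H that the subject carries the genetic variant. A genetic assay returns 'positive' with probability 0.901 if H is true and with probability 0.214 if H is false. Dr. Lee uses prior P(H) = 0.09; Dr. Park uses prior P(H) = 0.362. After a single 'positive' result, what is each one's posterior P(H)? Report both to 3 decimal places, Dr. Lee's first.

Dr. Lee: 0.294; Dr. Park: 0.705

The likelihood ratio for a 'positive' result is 0.901/0.214 = 4.2103.
Dr. Lee: prior odds 0.09/0.91 = 0.098901; posterior odds 0.41640; posterior probability 0.294.
Dr. Park: prior odds 0.362/0.638 = 0.56740; posterior odds 2.3889; posterior probability 0.705.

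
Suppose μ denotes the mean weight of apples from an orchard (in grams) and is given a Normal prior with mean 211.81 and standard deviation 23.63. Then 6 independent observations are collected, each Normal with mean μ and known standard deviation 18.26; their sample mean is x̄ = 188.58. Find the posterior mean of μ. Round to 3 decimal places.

Posterior mean ≈ 190.683

Prior precision 1/τ₀² = 1/23.63² = 0.00179091; data precision n/σ² = 6/18.26² = 0.0179949.
Posterior precision = 0.00179091 + 0.0179949 = 0.0197858.
Posterior mean = (0.00179091·211.81 + 0.0179949·188.58) / 0.0197858 = 190.683.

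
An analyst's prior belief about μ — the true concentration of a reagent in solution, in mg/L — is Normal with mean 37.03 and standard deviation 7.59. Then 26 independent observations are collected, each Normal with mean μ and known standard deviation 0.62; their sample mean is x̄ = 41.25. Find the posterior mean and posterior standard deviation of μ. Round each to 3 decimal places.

Posterior mean ≈ 41.249; posterior SD ≈ 0.122

Prior precision 1/τ₀² = 1/7.59² = 0.0173587; data precision n/σ² = 26/0.62² = 67.6379.
Posterior precision = 0.0173587 + 67.6379 = 67.6552, giving posterior SD = 1/√67.6552 = 0.122.
Posterior mean = (0.0173587·37.03 + 67.6379·41.25) / 67.6552 = 41.249.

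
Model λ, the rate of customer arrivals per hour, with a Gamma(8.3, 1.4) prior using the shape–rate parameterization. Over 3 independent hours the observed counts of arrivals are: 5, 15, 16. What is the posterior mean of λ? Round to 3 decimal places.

Posterior mean ≈ 10.068

Total count ∑xᵢ = 36 over n = 3 hours.
Gamma is conjugate to the Poisson likelihood: posterior is Gamma(shape = 8.3+36 = 44.3, rate = 1.4+3 = 4.4).
Posterior mean = shape/rate = 44.3/4.4 = 10.068.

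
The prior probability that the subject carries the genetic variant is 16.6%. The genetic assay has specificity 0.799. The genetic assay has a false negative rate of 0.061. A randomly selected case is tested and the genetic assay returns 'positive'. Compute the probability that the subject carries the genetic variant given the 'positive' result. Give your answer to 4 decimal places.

Write H for 'the subject carries the genetic variant'. Prior odds H:¬H = 0.166/0.834 = 0.19904. For the 'positive' outcome, the likelihood ratio is 0.939/0.201 = 4.6716.
Posterior odds = 0.19904 × 4.6716 = 0.92985, so P(H|E) = 0.92985/(1+0.92985) = 0.4818.

P(H | E) ≈ 0.4818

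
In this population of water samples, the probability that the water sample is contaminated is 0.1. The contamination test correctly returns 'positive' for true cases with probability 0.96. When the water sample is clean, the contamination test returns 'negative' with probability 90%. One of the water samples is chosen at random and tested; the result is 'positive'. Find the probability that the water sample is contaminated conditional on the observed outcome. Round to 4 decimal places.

P(H | E) ≈ 0.5161

Let H be the event that the water sample is contaminated. P(H) = 0.1, so P(¬H) = 0.9. With E the 'positive' result, P(E|H) = 0.96 and P(E|¬H) = 0.1.
P(E) = 0.96·0.1 + 0.1·0.9 = 0.096000 + 0.090000 = 0.18600.
By Bayes' theorem, P(H|E) = 0.096000 / 0.18600 = 0.5161.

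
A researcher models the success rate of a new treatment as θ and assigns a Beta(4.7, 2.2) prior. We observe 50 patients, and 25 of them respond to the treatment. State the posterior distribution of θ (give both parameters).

Posterior: Beta(29.7, 27.2)

Observing 25 successes and 25 failures updates Beta(4.7, 2.2) by adding the success and failure counts to the two shape parameters: α = 4.7+25 = 29.7, β = 2.2+25 = 27.2.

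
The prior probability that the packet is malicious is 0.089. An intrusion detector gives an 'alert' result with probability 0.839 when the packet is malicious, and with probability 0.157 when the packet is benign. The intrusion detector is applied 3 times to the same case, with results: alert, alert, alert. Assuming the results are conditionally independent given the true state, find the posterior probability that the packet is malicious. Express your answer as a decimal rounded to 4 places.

Posterior P(H) ≈ 0.9371

With H the event that the packet is malicious, the joint likelihood of the observed sequence is P(data|H) = 0.839·0.839·0.839 = 0.59059 and P(data|¬H) = 0.157·0.157·0.157 = 0.0038699.
Bayes: P(H|data) = 0.089·0.59059 / (0.089·0.59059 + 0.911·0.0038699) = 0.052562/0.056088 = 0.9371.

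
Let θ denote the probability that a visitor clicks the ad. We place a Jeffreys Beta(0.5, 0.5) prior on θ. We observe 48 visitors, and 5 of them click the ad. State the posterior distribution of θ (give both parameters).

Posterior: Beta(5.5, 43.5)

Observing 5 successes and 43 failures updates Beta(0.5, 0.5) by adding the success and failure counts to the two shape parameters: α = 0.5+5 = 5.5, β = 0.5+43 = 43.5.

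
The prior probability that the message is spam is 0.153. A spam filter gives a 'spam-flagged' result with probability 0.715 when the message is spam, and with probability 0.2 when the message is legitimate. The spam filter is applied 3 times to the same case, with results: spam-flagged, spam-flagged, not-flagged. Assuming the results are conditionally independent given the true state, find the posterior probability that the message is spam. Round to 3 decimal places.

With H the event that the message is spam, the joint likelihood of the observed sequence is P(data|H) = 0.715·0.715·0.285 = 0.14570 and P(data|¬H) = 0.2·0.2·0.8 = 0.032000.
Bayes: P(H|data) = 0.153·0.14570 / (0.153·0.14570 + 0.847·0.032000) = 0.022292/0.049396 = 0.4513.

Posterior P(H) ≈ 0.451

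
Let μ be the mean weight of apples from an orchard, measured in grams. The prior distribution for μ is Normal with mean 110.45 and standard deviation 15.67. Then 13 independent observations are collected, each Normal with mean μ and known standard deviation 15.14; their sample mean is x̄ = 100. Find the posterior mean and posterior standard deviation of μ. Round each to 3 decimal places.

Posterior mean ≈ 100.700; posterior SD ≈ 4.056

Prior precision 1/τ₀² = 1/15.67² = 0.00407251; data precision n/σ² = 13/15.14² = 0.0567142.
Posterior precision = 0.00407251 + 0.0567142 = 0.0607867, giving posterior SD = 1/√0.0607867 = 4.056.
Posterior mean = (0.00407251·110.45 + 0.0567142·100) / 0.0607867 = 100.700.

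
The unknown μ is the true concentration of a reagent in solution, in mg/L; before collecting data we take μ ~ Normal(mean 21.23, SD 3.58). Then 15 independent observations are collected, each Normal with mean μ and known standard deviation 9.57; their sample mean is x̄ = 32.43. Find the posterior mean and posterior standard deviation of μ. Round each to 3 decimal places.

Posterior mean ≈ 28.816; posterior SD ≈ 2.034

With known σ, the Normal prior is conjugate. Weight on the data is w = (n/σ²)/(n/σ² + 1/τ₀²) = 0.163782/(0.163782+0.0780250) = 0.67733.
Posterior mean = w·x̄ + (1−w)·μ₀ = 0.67733·32.43 + 0.32267·21.23 = 28.816. Posterior variance = 1/(0.163782+0.0780250) = 4.13552, so SD = 2.034.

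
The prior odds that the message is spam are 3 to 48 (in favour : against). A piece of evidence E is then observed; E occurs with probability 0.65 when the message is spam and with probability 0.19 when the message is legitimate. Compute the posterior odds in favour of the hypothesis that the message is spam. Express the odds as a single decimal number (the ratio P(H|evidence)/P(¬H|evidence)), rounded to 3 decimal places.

Prior odds = 3/48 = 0.062500. In log-odds, ln(0.062500) = -2.7726.
Add log likelihood ratio: ln(3.4211) = 1.2299.
Posterior log-odds = -1.5426, so posterior odds = exp(-1.5426) = 0.21382.

Posterior odds ≈ 0.214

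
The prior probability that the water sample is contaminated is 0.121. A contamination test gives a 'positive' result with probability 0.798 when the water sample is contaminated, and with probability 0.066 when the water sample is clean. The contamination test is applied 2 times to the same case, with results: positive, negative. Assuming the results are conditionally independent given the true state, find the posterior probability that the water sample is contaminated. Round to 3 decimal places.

With H the event that the water sample is contaminated, the joint likelihood of the observed sequence is P(data|H) = 0.798·0.202 = 0.16120 and P(data|¬H) = 0.066·0.934 = 0.061644.
Bayes: P(H|data) = 0.121·0.16120 / (0.121·0.16120 + 0.879·0.061644) = 0.019505/0.073690 = 0.2647.

Posterior P(H) ≈ 0.265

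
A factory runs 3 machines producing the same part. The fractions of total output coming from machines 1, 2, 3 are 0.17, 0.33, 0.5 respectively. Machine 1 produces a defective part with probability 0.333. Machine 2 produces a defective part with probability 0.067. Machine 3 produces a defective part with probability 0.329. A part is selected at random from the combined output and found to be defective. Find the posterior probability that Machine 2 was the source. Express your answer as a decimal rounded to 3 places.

Posterior probability ≈ 0.091

P(defective|M1) = 0.333; P(defective|M2) = 0.067; P(defective|M3) = 0.329.
Prior × likelihood for each source: 0.17·0.333=0.05661, 0.33·0.067=0.02211, 0.5·0.329=0.1645. Summing gives P(defective) = 0.24322.
P(Machine 2 | defective) = 0.02211 / 0.24322 = 0.091.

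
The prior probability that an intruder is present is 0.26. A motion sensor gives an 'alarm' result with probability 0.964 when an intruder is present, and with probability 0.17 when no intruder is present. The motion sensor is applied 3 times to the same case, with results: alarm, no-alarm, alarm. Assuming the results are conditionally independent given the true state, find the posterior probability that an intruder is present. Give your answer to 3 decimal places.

With H the event that an intruder is present, the joint likelihood of the observed sequence is P(data|H) = 0.964·0.036·0.964 = 0.033455 and P(data|¬H) = 0.17·0.83·0.17 = 0.023987.
Bayes: P(H|data) = 0.26·0.033455 / (0.26·0.033455 + 0.74·0.023987) = 0.0086982/0.026449 = 0.3289.

Posterior P(H) ≈ 0.329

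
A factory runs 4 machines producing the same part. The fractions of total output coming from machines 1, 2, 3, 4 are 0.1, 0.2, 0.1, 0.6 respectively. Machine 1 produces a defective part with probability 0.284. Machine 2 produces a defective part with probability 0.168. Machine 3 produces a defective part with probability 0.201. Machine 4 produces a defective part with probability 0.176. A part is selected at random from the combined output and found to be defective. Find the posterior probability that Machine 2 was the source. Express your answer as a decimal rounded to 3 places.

P(defective|M1) = 0.284; P(defective|M2) = 0.168; P(defective|M3) = 0.201; P(defective|M4) = 0.176.
Prior × likelihood for each source: 0.1·0.284=0.02840, 0.2·0.168=0.03360, 0.1·0.201=0.02010, 0.6·0.176=0.1056. Summing gives P(defective) = 0.18770.
P(Machine 2 | defective) = 0.03360 / 0.18770 = 0.179.

Posterior probability ≈ 0.179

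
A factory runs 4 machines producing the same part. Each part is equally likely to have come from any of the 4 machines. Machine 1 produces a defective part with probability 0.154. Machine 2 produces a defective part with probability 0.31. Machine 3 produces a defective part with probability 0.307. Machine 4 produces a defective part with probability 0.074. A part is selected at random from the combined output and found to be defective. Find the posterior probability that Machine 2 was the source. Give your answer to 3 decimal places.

Posterior probability ≈ 0.367

Tabulate prior·likelihood by source: [1] prior 0.25, lik 0.154, product 0.03850; [2] prior 0.25, lik 0.31, product 0.07750; [3] prior 0.25, lik 0.307, product 0.07675; [4] prior 0.25, lik 0.074, product 0.01850.
Normalizing constant = 0.21125; the posterior for Machine 2 is its product over the sum, 0.07750/0.21125 = 0.367.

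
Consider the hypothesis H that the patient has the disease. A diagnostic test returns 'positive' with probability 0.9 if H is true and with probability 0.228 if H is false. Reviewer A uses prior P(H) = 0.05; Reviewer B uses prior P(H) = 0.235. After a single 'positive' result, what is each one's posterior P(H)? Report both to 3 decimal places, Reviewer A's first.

P('+'|H) = 0.9, P('+'|¬H) = 0.228.
Reviewer A: numerator 0.9·0.05 = 0.045000; evidence = 0.045000+0.228·0.95 = 0.26160; posterior = 0.172.
Reviewer B: numerator 0.9·0.235 = 0.21150; evidence = 0.21150+0.228·0.765 = 0.38592; posterior = 0.548.

Reviewer A: 0.172; Reviewer B: 0.548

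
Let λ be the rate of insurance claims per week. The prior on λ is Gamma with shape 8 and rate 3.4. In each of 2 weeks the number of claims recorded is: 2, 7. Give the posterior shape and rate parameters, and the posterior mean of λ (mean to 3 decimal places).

Posterior: Gamma(shape=17, rate=5.4); mean ≈ 3.148

Total count ∑xᵢ = 9 over n = 2 weeks.
Gamma is conjugate to the Poisson likelihood: posterior is Gamma(shape = 8+9 = 17, rate = 3.4+2 = 5.4).
Posterior mean = shape/rate = 17/5.4 = 3.148.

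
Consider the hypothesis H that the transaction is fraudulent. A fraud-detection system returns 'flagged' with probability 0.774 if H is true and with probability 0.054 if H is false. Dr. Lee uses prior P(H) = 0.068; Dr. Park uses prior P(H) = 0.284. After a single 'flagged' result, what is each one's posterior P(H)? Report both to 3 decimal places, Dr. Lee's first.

Dr. Lee: 0.511; Dr. Park: 0.850

P('+'|H) = 0.774, P('+'|¬H) = 0.054.
Dr. Lee: numerator 0.774·0.068 = 0.052632; evidence = 0.052632+0.054·0.932 = 0.10296; posterior = 0.511.
Dr. Park: numerator 0.774·0.284 = 0.21982; evidence = 0.21982+0.054·0.716 = 0.25848; posterior = 0.850.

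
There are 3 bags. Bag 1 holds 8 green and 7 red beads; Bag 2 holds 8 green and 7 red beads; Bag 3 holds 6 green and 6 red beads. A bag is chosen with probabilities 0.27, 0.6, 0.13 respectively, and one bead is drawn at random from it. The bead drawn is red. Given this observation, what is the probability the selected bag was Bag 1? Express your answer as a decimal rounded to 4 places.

P(red|Bag 1) = 0.4667; P(red|Bag 2) = 0.4667; P(red|Bag 3) = 0.5.
Prior × likelihood for each source: 0.27·0.4667=0.1260, 0.6·0.4667=0.2800, 0.13·0.5=0.06500. Summing gives P(red) = 0.47100.
P(Bag 1 | red) = 0.1260 / 0.47100 = 0.2675.

Posterior probability ≈ 0.2675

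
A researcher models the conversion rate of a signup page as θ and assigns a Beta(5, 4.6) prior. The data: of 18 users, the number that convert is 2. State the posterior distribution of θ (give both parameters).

Posterior: Beta(7, 20.6)

Observing 2 successes and 16 failures updates Beta(5, 4.6) by adding the success and failure counts to the two shape parameters: α = 5+2 = 7, β = 4.6+16 = 20.6.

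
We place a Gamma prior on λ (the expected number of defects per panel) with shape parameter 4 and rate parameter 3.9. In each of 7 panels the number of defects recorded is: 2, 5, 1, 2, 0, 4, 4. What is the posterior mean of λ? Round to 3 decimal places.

Posterior mean ≈ 2.018

Total count ∑xᵢ = 18 over n = 7 panels.
Gamma is conjugate to the Poisson likelihood: posterior is Gamma(shape = 4+18 = 22, rate = 3.9+7 = 10.9).
E[λ | data] = 22/10.9 = 2.018.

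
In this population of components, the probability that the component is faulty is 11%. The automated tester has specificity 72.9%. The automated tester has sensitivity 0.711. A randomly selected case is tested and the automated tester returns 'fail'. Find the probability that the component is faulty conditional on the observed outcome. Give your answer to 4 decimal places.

P(H | E) ≈ 0.2449

Write H for 'the component is faulty'. Prior odds H:¬H = 0.11/0.89 = 0.12360. For the 'fail' outcome, the likelihood ratio is 0.711/0.271 = 2.6236.
Posterior odds = 0.12360 × 2.6236 = 0.32427, so P(H|E) = 0.32427/(1+0.32427) = 0.2449.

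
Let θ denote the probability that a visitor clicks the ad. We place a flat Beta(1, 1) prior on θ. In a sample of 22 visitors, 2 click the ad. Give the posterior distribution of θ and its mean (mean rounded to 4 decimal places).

Posterior: Beta(3, 21); mean ≈ 0.1250

Observing 2 successes and 20 failures updates Beta(1, 1) by adding the success and failure counts to the two shape parameters: α = 1+2 = 3, β = 1+20 = 21.
Posterior mean = α/(α+β) = 3/24 = 0.1250.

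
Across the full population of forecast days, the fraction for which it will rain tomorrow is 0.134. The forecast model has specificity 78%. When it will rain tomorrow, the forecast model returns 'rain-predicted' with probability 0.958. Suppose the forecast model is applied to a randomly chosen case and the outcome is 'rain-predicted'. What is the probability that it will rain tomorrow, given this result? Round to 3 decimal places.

P(H | E) ≈ 0.403

Write H for 'it will rain tomorrow'. Prior odds H:¬H = 0.134/0.866 = 0.15473. For the 'rain-predicted' outcome, the likelihood ratio is 0.958/0.22 = 4.3545.
Posterior odds = 0.15473 × 4.3545 = 0.67380, so P(H|E) = 0.67380/(1+0.67380) = 0.403.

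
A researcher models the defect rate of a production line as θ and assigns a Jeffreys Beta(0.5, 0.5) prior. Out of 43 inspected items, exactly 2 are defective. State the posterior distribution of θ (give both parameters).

Observing 2 successes and 41 failures updates Beta(0.5, 0.5) by adding the success and failure counts to the two shape parameters: α = 0.5+2 = 2.5, β = 0.5+41 = 41.5.

Posterior: Beta(2.5, 41.5)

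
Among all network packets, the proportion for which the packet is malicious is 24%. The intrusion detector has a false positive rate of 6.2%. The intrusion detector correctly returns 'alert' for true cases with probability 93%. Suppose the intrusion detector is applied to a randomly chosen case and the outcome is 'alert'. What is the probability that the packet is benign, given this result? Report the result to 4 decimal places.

Let H be the event that the packet is malicious. P(H) = 0.24, so P(¬H) = 0.76. With E the 'alert' result, P(E|H) = 0.93 and P(E|¬H) = 0.062.
P(E) = 0.93·0.24 + 0.062·0.76 = 0.22320 + 0.047120 = 0.27032.
By Bayes' theorem, P(H|E) = 0.22320 / 0.27032 = 0.8257. Hence P(¬H|E) = 1 − 0.8257 = 0.1743.

P(¬H | E) ≈ 0.1743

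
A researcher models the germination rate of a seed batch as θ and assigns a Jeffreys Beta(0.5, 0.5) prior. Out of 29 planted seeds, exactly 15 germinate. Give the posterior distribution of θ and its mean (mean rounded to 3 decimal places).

Posterior: Beta(15.5, 14.5); mean ≈ 0.517

The binomial likelihood is conjugate to the Beta prior: with 15 successes and 14 failures, the posterior is Beta(0.5+15, 0.5+14) = Beta(15.5, 14.5).
E[θ | data] = 15.5/(15.5+14.5) = 0.517.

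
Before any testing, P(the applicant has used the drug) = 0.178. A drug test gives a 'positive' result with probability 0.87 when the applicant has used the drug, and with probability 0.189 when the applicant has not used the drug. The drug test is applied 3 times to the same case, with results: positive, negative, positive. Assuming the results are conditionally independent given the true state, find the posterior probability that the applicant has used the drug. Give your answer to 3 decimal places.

Posterior P(H) ≈ 0.424

Let H be the event that the applicant has used the drug; start with P(H) = 0.178. P('positive'|H) = 0.87, P('positive'|¬H) = 0.189.
Update on result 1 ('positive'): P(H) ← 0.87·0.1780 / (0.87·0.1780 + 0.189·0.8220) = 0.15486/0.31022 = 0.4992.
Update on result 2 ('negative'): P(H) ← 0.13·0.4992 / (0.13·0.4992 + 0.811·0.5008) = 0.064896/0.47105 = 0.1378.
Update on result 3 ('positive'): P(H) ← 0.87·0.1378 / (0.87·0.1378 + 0.189·0.8622) = 0.11986/0.28282 = 0.4238.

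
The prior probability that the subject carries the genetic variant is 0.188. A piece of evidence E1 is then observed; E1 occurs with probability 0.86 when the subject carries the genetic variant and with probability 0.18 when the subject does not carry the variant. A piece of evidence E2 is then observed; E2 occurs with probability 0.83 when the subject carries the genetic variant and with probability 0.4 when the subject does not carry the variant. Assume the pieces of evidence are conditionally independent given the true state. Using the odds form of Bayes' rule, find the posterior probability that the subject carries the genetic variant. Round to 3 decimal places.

Posterior probability ≈ 0.697

Prior odds = 0.188/(1−0.188) = 0.23153.
Likelihood ratio for E1 = 0.86/0.18 = 4.7778.
Likelihood ratio for E2 = 0.83/0.4 = 2.0750.
Posterior odds = prior odds × LR₁ × LR₂ = 2.2953.
Posterior probability = odds/(1+odds) = 2.2953/3.2953 = 0.697.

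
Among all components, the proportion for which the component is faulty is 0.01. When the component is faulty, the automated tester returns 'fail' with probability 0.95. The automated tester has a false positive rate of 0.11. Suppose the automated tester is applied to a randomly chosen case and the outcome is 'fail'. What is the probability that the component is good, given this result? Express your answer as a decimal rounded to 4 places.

Write H for 'the component is faulty'. Prior odds H:¬H = 0.01/0.99 = 0.010101. For the 'fail' outcome, the likelihood ratio is 0.95/0.11 = 8.6364.
Posterior odds = 0.010101 × 8.6364 = 0.087236, so P(H|E) = 0.087236/(1+0.087236) = 0.0802. Then P(¬H|E) = 1 − 0.0802 = 0.9198.

P(¬H | E) ≈ 0.9198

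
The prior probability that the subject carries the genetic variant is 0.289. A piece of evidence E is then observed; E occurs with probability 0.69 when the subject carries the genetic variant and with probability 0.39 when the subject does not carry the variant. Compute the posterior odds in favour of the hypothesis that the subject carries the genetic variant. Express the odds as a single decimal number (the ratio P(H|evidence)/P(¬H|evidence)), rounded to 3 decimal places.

Posterior odds ≈ 0.719

Prior odds = 0.289/(1−0.289) = 0.40647. In log-odds, ln(0.40647) = -0.90025.
Add log likelihood ratio: ln(1.7692) = 0.57054.
Posterior log-odds = -0.32970, so posterior odds = exp(-0.32970) = 0.71914.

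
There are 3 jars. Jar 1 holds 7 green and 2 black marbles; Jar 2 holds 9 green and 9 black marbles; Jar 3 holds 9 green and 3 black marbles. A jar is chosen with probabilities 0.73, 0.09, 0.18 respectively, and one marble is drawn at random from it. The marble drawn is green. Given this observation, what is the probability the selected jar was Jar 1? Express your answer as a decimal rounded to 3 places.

P(green|Jar 1) = 0.7778; P(green|Jar 2) = 0.5; P(green|Jar 3) = 0.75.
Prior × likelihood for each source: 0.73·0.7778=0.5678, 0.09·0.5=0.04500, 0.18·0.75=0.1350. Summing gives P(green) = 0.74778.
P(Jar 1 | green) = 0.5678 / 0.74778 = 0.759.

Posterior probability ≈ 0.759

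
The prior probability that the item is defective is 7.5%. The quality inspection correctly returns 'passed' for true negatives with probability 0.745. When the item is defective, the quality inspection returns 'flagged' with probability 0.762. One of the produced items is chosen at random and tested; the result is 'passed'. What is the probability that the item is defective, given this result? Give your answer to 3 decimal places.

Let H be the event that the item is defective. P(H) = 0.075, so P(¬H) = 0.925. With E the 'passed' result, P(E|H) = 0.238 and P(E|¬H) = 0.745.
P(E) = 0.238·0.075 + 0.745·0.925 = 0.017850 + 0.68912 = 0.70698.
By Bayes' theorem, P(H|E) = 0.017850 / 0.70698 = 0.025.

P(H | E) ≈ 0.025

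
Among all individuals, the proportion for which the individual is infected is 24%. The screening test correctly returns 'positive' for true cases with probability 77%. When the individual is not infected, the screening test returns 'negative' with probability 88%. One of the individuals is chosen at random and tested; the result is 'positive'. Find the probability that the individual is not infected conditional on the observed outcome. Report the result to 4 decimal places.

Write H for 'the individual is infected'. Prior odds H:¬H = 0.24/0.76 = 0.31579. For the 'positive' outcome, the likelihood ratio is 0.77/0.12 = 6.4167.
Posterior odds = 0.31579 × 6.4167 = 2.0263, so P(H|E) = 2.0263/(1+2.0263) = 0.6696. Then P(¬H|E) = 1 − 0.6696 = 0.3304.

P(¬H | E) ≈ 0.3304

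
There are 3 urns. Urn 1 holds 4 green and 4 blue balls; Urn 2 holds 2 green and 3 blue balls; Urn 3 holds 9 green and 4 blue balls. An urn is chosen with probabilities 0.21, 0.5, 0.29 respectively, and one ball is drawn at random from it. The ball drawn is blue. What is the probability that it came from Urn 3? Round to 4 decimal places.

Posterior probability ≈ 0.1805

P(blue|Urn 1) = 0.5; P(blue|Urn 2) = 0.6; P(blue|Urn 3) = 0.3077.
Prior × likelihood for each source: 0.21·0.5=0.1050, 0.5·0.6=0.3000, 0.29·0.3077=0.08923. Summing gives P(blue) = 0.49423.
P(Urn 3 | blue) = 0.08923 / 0.49423 = 0.1805.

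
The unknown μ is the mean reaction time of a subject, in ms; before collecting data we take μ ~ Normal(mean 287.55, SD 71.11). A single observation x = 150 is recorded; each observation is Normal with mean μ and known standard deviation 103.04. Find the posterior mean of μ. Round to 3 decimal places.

With known σ, the Normal prior is conjugate. Weight on the data is w = (n/σ²)/(n/σ² + 1/τ₀²) = 0.00009419/(0.00009419+0.00019776) = 0.32262.
Posterior mean = w·x̄ + (1−w)·μ₀ = 0.32262·150 + 0.67738·287.55 = 243.174.

Posterior mean ≈ 243.174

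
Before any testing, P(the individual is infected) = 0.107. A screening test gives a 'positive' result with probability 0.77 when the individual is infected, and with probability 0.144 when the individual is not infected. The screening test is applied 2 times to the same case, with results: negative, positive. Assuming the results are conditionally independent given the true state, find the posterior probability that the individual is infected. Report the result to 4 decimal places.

Posterior P(H) ≈ 0.1469

Let H be the event that the individual is infected; start with P(H) = 0.107. P('positive'|H) = 0.77, P('positive'|¬H) = 0.144.
Update on result 1 ('negative'): P(H) ← 0.23·0.1070 / (0.23·0.1070 + 0.856·0.8930) = 0.024610/0.78902 = 0.0312.
Update on result 2 ('positive'): P(H) ← 0.77·0.0312 / (0.77·0.0312 + 0.144·0.9688) = 0.024017/0.16353 = 0.1469.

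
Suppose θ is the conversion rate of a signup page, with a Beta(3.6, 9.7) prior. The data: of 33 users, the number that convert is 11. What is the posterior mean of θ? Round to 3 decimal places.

The binomial likelihood is conjugate to the Beta prior: with 11 successes and 22 failures, the posterior is Beta(3.6+11, 9.7+22) = Beta(14.6, 31.7).
E[θ | data] = 14.6/(14.6+31.7) = 0.315.

Posterior mean ≈ 0.315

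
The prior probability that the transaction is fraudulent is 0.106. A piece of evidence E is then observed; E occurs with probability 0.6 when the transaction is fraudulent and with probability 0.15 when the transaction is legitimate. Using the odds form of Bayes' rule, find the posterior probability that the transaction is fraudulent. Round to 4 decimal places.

Prior odds = 0.106/(1−0.106) = 0.11857.
Likelihood ratio for E = 0.6/0.15 = 4.0000.
Posterior odds = prior odds × LR = 0.47427.
Posterior probability = odds/(1+odds) = 0.47427/1.4743 = 0.3217.

Posterior probability ≈ 0.3217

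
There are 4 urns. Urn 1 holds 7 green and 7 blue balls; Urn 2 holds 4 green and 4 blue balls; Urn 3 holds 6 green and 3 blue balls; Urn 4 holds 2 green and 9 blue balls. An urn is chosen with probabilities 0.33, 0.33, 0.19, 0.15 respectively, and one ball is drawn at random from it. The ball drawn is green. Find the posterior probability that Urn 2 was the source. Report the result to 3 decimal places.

Posterior probability ≈ 0.341

Tabulate prior·likelihood by source: [1] prior 0.33, lik 0.5, product 0.1650; [2] prior 0.33, lik 0.5, product 0.1650; [3] prior 0.19, lik 0.6667, product 0.1267; [4] prior 0.15, lik 0.1818, product 0.02727.
Normalizing constant = 0.48394; the posterior for Urn 2 is its product over the sum, 0.1650/0.48394 = 0.341.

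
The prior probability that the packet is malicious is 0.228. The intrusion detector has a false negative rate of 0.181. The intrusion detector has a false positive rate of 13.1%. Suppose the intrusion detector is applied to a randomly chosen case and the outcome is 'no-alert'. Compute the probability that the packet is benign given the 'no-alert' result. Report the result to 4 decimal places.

Write H for 'the packet is malicious'. Prior odds H:¬H = 0.228/0.772 = 0.29534. For the 'no-alert' outcome, the likelihood ratio is 0.181/0.869 = 0.20829.
Posterior odds = 0.29534 × 0.20829 = 0.061514, so P(H|E) = 0.061514/(1+0.061514) = 0.0579. Then P(¬H|E) = 1 − 0.0579 = 0.9421.

P(¬H | E) ≈ 0.9421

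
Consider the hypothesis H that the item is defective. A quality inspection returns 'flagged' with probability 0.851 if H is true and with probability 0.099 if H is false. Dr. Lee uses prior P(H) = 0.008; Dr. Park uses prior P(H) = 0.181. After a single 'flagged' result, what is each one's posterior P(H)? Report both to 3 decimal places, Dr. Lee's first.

P('+'|H) = 0.851, P('+'|¬H) = 0.099.
Dr. Lee: numerator 0.851·0.008 = 0.0068080; evidence = 0.0068080+0.099·0.992 = 0.10502; posterior = 0.065.
Dr. Park: numerator 0.851·0.181 = 0.15403; evidence = 0.15403+0.099·0.819 = 0.23511; posterior = 0.655.

Dr. Lee: 0.065; Dr. Park: 0.655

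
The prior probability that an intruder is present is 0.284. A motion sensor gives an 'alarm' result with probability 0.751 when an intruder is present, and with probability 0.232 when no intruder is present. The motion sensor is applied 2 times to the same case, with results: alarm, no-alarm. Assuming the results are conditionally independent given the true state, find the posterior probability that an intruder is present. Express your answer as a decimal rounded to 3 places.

With H the event that an intruder is present, the joint likelihood of the observed sequence is P(data|H) = 0.751·0.249 = 0.18700 and P(data|¬H) = 0.232·0.768 = 0.17818.
Bayes: P(H|data) = 0.284·0.18700 / (0.284·0.18700 + 0.716·0.17818) = 0.053108/0.18068 = 0.2939.

Posterior P(H) ≈ 0.294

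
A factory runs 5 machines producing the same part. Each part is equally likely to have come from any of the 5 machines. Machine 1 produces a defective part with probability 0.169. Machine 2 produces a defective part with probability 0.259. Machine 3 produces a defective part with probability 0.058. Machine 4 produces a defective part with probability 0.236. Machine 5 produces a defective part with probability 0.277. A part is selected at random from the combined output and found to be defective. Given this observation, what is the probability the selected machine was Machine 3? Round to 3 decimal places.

Posterior probability ≈ 0.058

Tabulate prior·likelihood by source: [1] prior 0.2, lik 0.169, product 0.03380; [2] prior 0.2, lik 0.259, product 0.05180; [3] prior 0.2, lik 0.058, product 0.01160; [4] prior 0.2, lik 0.236, product 0.04720; [5] prior 0.2, lik 0.277, product 0.05540.
Normalizing constant = 0.19980; the posterior for Machine 3 is its product over the sum, 0.01160/0.19980 = 0.058.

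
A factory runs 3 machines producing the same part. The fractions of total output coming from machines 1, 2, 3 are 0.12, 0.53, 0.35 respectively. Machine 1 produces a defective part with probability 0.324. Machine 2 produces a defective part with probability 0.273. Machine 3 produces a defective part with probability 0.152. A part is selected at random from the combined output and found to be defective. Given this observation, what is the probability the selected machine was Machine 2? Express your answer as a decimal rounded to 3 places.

Posterior probability ≈ 0.611

Tabulate prior·likelihood by source: [1] prior 0.12, lik 0.324, product 0.03888; [2] prior 0.53, lik 0.273, product 0.1447; [3] prior 0.35, lik 0.152, product 0.05320.
Normalizing constant = 0.23677; the posterior for Machine 2 is its product over the sum, 0.1447/0.23677 = 0.611.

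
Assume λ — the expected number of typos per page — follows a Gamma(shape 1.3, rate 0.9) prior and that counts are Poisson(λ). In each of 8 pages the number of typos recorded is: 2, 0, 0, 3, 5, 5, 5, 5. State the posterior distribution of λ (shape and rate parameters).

The Poisson likelihood adds the total count to the shape and the number of exposure periods to the rate. Here ∑xᵢ = 25 and n = 8, so shape 1.3→26.3 and rate 0.9→8.9.

Posterior: Gamma(shape=26.3, rate=8.9)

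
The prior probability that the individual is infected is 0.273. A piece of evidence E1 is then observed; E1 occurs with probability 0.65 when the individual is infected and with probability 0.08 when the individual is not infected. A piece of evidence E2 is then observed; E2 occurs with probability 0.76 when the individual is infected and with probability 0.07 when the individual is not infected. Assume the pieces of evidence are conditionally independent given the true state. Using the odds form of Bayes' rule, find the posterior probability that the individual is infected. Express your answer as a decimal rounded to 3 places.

Posterior probability ≈ 0.971

Prior odds = 0.273/(1−0.273) = 0.37552.
Likelihood ratio for E1 = 0.65/0.08 = 8.1250.
Likelihood ratio for E2 = 0.76/0.07 = 10.857.
Posterior odds = prior odds × LR₁ × LR₂ = 33.126.
Posterior probability = odds/(1+odds) = 33.126/34.126 = 0.971.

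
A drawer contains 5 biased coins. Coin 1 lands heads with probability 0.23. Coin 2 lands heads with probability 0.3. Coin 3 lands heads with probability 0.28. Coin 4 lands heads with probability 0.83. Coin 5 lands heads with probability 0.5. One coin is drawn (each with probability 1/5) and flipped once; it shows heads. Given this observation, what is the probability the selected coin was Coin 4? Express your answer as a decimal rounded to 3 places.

P(heads|C1) = 0.23; P(heads|C2) = 0.3; P(heads|C3) = 0.28; P(heads|C4) = 0.83; P(heads|C5) = 0.5.
Prior × likelihood for each source: 0.2·0.23=0.04600, 0.2·0.3=0.06000, 0.2·0.28=0.05600, 0.2·0.83=0.1660, 0.2·0.5=0.1000. Summing gives P(heads) = 0.42800.
P(Coin 4 | heads) = 0.1660 / 0.42800 = 0.388.

Posterior probability ≈ 0.388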